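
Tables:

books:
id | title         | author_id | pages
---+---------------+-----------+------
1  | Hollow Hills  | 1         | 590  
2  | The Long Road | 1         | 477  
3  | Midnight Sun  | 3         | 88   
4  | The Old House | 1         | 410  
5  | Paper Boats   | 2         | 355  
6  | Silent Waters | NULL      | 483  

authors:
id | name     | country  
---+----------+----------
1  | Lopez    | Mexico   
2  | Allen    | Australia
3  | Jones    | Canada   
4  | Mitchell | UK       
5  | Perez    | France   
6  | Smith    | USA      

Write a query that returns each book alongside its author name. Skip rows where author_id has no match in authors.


INNER JOIN keeps only books rows whose author_id matches an id in authors. Walk through each book:
  - book 1 (Hollow Hills): author_id=1 -> matches Lopez
  - book 2 (The Long Road): author_id=1 -> matches Lopez
  - book 3 (Midnight Sun): author_id=3 -> matches Jones
  - book 4 (The Old House): author_id=1 -> matches Lopez
  - book 5 (Paper Boats): author_id=2 -> matches Allen
  - book 6 (Silent Waters): author_id=NULL, no match -> dropped
So 1 of 6 rows is dropped.

SQL:
SELECT a.title, b.name AS author
FROM books a
INNER JOIN authors b ON a.author_id = b.id

Result:
title         | author
--------------+-------
Hollow Hills  | Lopez 
The Long Road | Lopez 
Midnight Sun  | Jones 
The Old House | Lopez 
Paper Boats   | Allen 


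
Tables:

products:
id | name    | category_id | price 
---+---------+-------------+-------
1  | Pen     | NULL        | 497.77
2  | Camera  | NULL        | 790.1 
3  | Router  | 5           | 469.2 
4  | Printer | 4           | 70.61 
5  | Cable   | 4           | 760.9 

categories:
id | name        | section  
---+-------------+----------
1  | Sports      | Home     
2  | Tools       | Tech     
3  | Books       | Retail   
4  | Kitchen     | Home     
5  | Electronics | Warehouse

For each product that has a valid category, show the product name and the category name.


INNER JOIN keeps only products rows whose category_id matches an id in categories. Walk through each product:
  - product 1 (Pen): category_id=NULL, no match -> dropped
  - product 2 (Camera): category_id=NULL, no match -> dropped
  - product 3 (Router): category_id=5 -> matches Electronics
  - product 4 (Printer): category_id=4 -> matches Kitchen
  - product 5 (Cable): category_id=4 -> matches Kitchen
So 2 of 5 rows are dropped.

SQL:
SELECT a.name, b.name AS category
FROM products a
INNER JOIN categories b ON a.category_id = b.id

Result:
name    | category   
--------+------------
Router  | Electronics
Printer | Kitchen    
Cable   | Kitchen    


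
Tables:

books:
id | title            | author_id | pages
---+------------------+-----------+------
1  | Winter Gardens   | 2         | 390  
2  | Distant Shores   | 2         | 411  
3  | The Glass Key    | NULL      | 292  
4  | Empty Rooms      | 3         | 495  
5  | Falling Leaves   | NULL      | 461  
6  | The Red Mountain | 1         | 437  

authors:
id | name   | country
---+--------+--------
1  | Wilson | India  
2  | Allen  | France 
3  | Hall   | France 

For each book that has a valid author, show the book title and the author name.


INNER JOIN keeps only books rows whose author_id matches an id in authors. Walk through each book:
  - book 1 (Winter Gardens): author_id=2 -> matches Allen
  - book 2 (Distant Shores): author_id=2 -> matches Allen
  - book 3 (The Glass Key): author_id=NULL, no match -> dropped
  - book 4 (Empty Rooms): author_id=3 -> matches Hall
  - book 5 (Falling Leaves): author_id=NULL, no match -> dropped
  - book 6 (The Red Mountain): author_id=1 -> matches Wilson
So 2 of 6 rows are dropped.

SQL:
SELECT a.title, b.name AS author
FROM books a
INNER JOIN authors b ON a.author_id = b.id

Result:
title            | author
-----------------+-------
Winter Gardens   | Allen 
Distant Shores   | Allen 
Empty Rooms      | Hall  
The Red Mountain | Wilson


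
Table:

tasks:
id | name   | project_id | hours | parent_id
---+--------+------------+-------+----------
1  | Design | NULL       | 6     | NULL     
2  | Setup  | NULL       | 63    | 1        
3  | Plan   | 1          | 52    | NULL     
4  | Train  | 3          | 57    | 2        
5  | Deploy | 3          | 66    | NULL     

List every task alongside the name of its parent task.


This is a self-join: tasks is joined to a second copy of itself, matching each row's parent_id to another row's id. Use LEFT JOIN so rows with parent_id=NULL are kept.
  - task 1 (Design): parent_id=NULL -> NULL
  - task 2 (Setup): parent_id=1 -> Design
  - task 3 (Plan): parent_id=NULL -> NULL
  - task 4 (Train): parent_id=2 -> Setup
  - task 5 (Deploy): parent_id=NULL -> NULL

SQL:
SELECT a.name AS item, b.name AS parent
FROM tasks a
LEFT JOIN tasks b ON a.parent_id = b.id

Result:
item   | parent
-------+-------
Design | NULL  
Setup  | Design
Plan   | NULL  
Train  | Setup 
Deploy | NULL  


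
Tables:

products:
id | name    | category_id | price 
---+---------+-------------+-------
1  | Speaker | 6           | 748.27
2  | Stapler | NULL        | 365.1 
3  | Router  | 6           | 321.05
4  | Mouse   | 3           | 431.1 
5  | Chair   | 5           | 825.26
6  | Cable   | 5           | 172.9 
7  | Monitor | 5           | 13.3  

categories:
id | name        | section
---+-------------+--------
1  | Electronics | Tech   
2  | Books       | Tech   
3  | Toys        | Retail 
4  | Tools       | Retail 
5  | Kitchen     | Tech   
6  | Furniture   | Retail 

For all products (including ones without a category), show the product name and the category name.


LEFT JOIN keeps every row from products (the left table); where category_id has no match in categories, the category columns become NULL. Walk through each product:
  - product 1 (Speaker): category_id=6 -> matches Furniture
  - product 2 (Stapler): category_id=NULL, no match -> kept with NULL
  - product 3 (Router): category_id=6 -> matches Furniture
  - product 4 (Mouse): category_id=3 -> matches Toys
  - product 5 (Chair): category_id=5 -> matches Kitchen
  - product 6 (Cable): category_id=5 -> matches Kitchen
  - product 7 (Monitor): category_id=5 -> matches Kitchen
All 7 rows appear; 1 has NULL category.

SQL:
SELECT a.name, b.name AS category
FROM products a
LEFT JOIN categories b ON a.category_id = b.id

Result:
name    | category 
--------+----------
Speaker | Furniture
Stapler | NULL     
Router  | Furniture
Mouse   | Toys     
Chair   | Kitchen  
Cable   | Kitchen  
Monitor | Kitchen  


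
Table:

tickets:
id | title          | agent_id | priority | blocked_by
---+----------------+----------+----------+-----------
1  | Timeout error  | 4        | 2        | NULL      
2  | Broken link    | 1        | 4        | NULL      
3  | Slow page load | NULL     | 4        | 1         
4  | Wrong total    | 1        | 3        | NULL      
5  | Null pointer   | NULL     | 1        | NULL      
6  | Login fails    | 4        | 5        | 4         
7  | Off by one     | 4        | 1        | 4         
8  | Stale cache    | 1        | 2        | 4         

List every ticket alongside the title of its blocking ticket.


This is a self-join: tickets is joined to a second copy of itself, matching each row's blocked_by to another row's id. Use LEFT JOIN so rows with blocked_by=NULL are kept.
  - ticket 1 (Timeout error): blocked_by=NULL -> NULL
  - ticket 2 (Broken link): blocked_by=NULL -> NULL
  - ticket 3 (Slow page load): blocked_by=1 -> Timeout error
  - ticket 4 (Wrong total): blocked_by=NULL -> NULL
  - ticket 5 (Null pointer): blocked_by=NULL -> NULL
  - ticket 6 (Login fails): blocked_by=4 -> Wrong total
  - ticket 7 (Off by one): blocked_by=4 -> Wrong total
  - ticket 8 (Stale cache): blocked_by=4 -> Wrong total

SQL:
SELECT a.title AS item, b.title AS blocked_by
FROM tickets a
LEFT JOIN tickets b ON a.blocked_by = b.id

Result:
item           | blocked_by   
---------------+--------------
Timeout error  | NULL         
Broken link    | NULL         
Slow page load | Timeout error
Wrong total    | NULL         
Null pointer   | NULL         
Login fails    | Wrong total  
Off by one     | Wrong total  
Stale cache    | Wrong total  


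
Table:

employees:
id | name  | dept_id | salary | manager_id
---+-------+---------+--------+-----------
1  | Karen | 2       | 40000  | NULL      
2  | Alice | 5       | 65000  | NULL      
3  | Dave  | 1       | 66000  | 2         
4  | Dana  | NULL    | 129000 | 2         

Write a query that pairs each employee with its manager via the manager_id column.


This is a self-join: employees is joined to a second copy of itself, matching each row's manager_id to another row's id. Use LEFT JOIN so rows with manager_id=NULL are kept.
  - employee 1 (Karen): manager_id=NULL -> NULL
  - employee 2 (Alice): manager_id=NULL -> NULL
  - employee 3 (Dave): manager_id=2 -> Alice
  - employee 4 (Dana): manager_id=2 -> Alice

SQL:
SELECT a.name AS item, b.name AS manager
FROM employees a
LEFT JOIN employees b ON a.manager_id = b.id

Result:
item  | manager
------+--------
Karen | NULL   
Alice | NULL   
Dave  | Alice  
Dana  | Alice  


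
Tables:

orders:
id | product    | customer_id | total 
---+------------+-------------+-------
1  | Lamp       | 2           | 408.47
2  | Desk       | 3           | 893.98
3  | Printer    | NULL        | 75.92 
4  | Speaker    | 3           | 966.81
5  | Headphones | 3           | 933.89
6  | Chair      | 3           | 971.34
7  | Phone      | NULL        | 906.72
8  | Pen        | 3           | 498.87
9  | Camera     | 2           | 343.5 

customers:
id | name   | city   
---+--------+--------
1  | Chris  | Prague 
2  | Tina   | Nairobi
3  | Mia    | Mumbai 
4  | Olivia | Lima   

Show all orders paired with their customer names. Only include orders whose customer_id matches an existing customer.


INNER JOIN keeps only orders rows whose customer_id matches an id in customers. Walk through each order:
  - order 1 (Lamp): customer_id=2 -> matches Tina
  - order 2 (Desk): customer_id=3 -> matches Mia
  - order 3 (Printer): customer_id=NULL, no match -> dropped
  - order 4 (Speaker): customer_id=3 -> matches Mia
  - order 5 (Headphones): customer_id=3 -> matches Mia
  - order 6 (Chair): customer_id=3 -> matches Mia
  - order 7 (Phone): customer_id=NULL, no match -> dropped
  - order 8 (Pen): customer_id=3 -> matches Mia
  - order 9 (Camera): customer_id=2 -> matches Tina
So 2 of 9 rows are dropped.

SQL:
SELECT a.product, b.name AS customer
FROM orders a
INNER JOIN customers b ON a.customer_id = b.id

Result:
product    | customer
-----------+---------
Lamp       | Tina    
Desk       | Mia     
Speaker    | Mia     
Headphones | Mia     
Chair      | Mia     
Pen        | Mia     
Camera     | Tina    


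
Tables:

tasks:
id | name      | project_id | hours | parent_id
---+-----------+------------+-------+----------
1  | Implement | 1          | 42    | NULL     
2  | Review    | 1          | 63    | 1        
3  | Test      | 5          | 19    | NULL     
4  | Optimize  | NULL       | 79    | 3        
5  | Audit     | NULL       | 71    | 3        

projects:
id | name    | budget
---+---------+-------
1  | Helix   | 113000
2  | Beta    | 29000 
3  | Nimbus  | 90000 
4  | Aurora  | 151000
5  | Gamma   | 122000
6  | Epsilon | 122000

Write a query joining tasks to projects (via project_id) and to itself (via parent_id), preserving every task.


Two LEFT JOINs from the same base table tasks: one to projects via project_id, one to tasks itself via parent_id. Both are LEFT so every task is preserved.
Match against projects:
  - task 1 (Implement): project_id=1 -> matches Helix
  - task 2 (Review): project_id=1 -> matches Helix
  - task 3 (Test): project_id=5 -> matches Gamma
  - task 4 (Optimize): project_id=NULL, no match -> kept with NULL
  - task 5 (Audit): project_id=NULL, no match -> kept with NULL
Match against tasks (self):
  - task 1 (Implement): parent_id=NULL -> NULL
  - task 2 (Review): parent_id=1 -> Implement
  - task 3 (Test): parent_id=NULL -> NULL
  - task 4 (Optimize): parent_id=3 -> Test
  - task 5 (Audit): parent_id=3 -> Test

SQL:
SELECT a.name, b.name AS project, c.name AS parent
FROM tasks a
LEFT JOIN projects b ON a.project_id = b.id
LEFT JOIN tasks c ON a.parent_id = c.id

Result:
name      | project | parent   
----------+---------+----------
Implement | Helix   | NULL     
Review    | Helix   | Implement
Test      | Gamma   | NULL     
Optimize  | NULL    | Test     
Audit     | NULL    | Test     


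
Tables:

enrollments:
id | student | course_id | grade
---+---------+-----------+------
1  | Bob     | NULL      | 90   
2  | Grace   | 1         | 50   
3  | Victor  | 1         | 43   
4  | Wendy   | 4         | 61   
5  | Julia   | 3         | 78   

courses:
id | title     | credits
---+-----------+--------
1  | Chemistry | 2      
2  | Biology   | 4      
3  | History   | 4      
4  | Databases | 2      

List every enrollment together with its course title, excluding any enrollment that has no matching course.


INNER JOIN keeps only enrollments rows whose course_id matches an id in courses. Walk through each enrollment:
  - enrollment 1 (Bob): course_id=NULL, no match -> dropped
  - enrollment 2 (Grace): course_id=1 -> matches Chemistry
  - enrollment 3 (Victor): course_id=1 -> matches Chemistry
  - enrollment 4 (Wendy): course_id=4 -> matches Databases
  - enrollment 5 (Julia): course_id=3 -> matches History
So 1 of 5 rows is dropped.

SQL:
SELECT a.student, b.title AS course
FROM enrollments a
INNER JOIN courses b ON a.course_id = b.id

Result:
student | course   
--------+----------
Grace   | Chemistry
Victor  | Chemistry
Wendy   | Databases
Julia   | History  


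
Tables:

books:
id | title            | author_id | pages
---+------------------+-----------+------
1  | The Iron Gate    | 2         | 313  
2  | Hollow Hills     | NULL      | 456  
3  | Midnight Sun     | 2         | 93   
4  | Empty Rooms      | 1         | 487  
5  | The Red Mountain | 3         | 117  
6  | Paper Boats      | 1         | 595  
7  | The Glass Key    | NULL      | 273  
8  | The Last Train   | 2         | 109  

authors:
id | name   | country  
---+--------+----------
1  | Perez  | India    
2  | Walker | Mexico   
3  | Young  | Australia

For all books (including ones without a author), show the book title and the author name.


LEFT JOIN keeps every row from books (the left table); where author_id has no match in authors, the author columns become NULL. Walk through each book:
  - book 1 (The Iron Gate): author_id=2 -> matches Walker
  - book 2 (Hollow Hills): author_id=NULL, no match -> kept with NULL
  - book 3 (Midnight Sun): author_id=2 -> matches Walker
  - book 4 (Empty Rooms): author_id=1 -> matches Perez
  - book 5 (The Red Mountain): author_id=3 -> matches Young
  - book 6 (Paper Boats): author_id=1 -> matches Perez
  - book 7 (The Glass Key): author_id=NULL, no match -> kept with NULL
  - book 8 (The Last Train): author_id=2 -> matches Walker
All 8 rows appear; 2 have NULL author.

SQL:
SELECT a.title, b.name AS author
FROM books a
LEFT JOIN authors b ON a.author_id = b.id

Result:
title            | author
-----------------+-------
The Iron Gate    | Walker
Hollow Hills     | NULL  
Midnight Sun     | Walker
Empty Rooms      | Perez 
The Red Mountain | Young 
Paper Boats      | Perez 
The Glass Key    | NULL  
The Last Train   | Walker


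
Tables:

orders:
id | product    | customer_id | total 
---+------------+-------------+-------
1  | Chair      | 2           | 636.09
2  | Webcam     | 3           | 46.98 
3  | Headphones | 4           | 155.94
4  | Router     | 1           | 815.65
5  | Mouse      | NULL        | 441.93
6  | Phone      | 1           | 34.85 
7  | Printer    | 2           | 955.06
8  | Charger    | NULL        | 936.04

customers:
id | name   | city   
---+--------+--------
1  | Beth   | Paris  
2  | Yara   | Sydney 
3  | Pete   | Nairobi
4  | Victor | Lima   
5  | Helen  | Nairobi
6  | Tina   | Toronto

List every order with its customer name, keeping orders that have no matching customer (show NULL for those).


LEFT JOIN keeps every row from orders (the left table); where customer_id has no match in customers, the customer columns become NULL. Walk through each order:
  - order 1 (Chair): customer_id=2 -> matches Yara
  - order 2 (Webcam): customer_id=3 -> matches Pete
  - order 3 (Headphones): customer_id=4 -> matches Victor
  - order 4 (Router): customer_id=1 -> matches Beth
  - order 5 (Mouse): customer_id=NULL, no match -> kept with NULL
  - order 6 (Phone): customer_id=1 -> matches Beth
  - order 7 (Printer): customer_id=2 -> matches Yara
  - order 8 (Charger): customer_id=NULL, no match -> kept with NULL
All 8 rows appear; 2 have NULL customer.

SQL:
SELECT a.product, b.name AS customer
FROM orders a
LEFT JOIN customers b ON a.customer_id = b.id

Result:
product    | customer
-----------+---------
Chair      | Yara    
Webcam     | Pete    
Headphones | Victor  
Router     | Beth    
Mouse      | NULL    
Phone      | Beth    
Printer    | Yara    
Charger    | NULL    


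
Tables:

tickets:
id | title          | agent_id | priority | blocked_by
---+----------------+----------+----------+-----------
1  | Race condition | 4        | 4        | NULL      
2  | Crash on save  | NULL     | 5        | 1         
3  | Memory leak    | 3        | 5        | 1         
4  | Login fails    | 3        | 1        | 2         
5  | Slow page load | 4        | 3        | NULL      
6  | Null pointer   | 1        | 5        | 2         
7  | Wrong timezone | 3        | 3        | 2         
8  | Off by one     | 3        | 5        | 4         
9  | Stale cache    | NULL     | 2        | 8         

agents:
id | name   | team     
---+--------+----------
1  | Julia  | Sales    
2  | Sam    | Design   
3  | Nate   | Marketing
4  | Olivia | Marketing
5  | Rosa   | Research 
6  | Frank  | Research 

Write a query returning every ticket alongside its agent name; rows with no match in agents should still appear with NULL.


LEFT JOIN keeps every row from tickets (the left table); where agent_id has no match in agents, the agent columns become NULL. Walk through each ticket:
  - ticket 1 (Race condition): agent_id=4 -> matches Olivia
  - ticket 2 (Crash on save): agent_id=NULL, no match -> kept with NULL
  - ticket 3 (Memory leak): agent_id=3 -> matches Nate
  - ticket 4 (Login fails): agent_id=3 -> matches Nate
  - ticket 5 (Slow page load): agent_id=4 -> matches Olivia
  - ticket 6 (Null pointer): agent_id=1 -> matches Julia
  - ticket 7 (Wrong timezone): agent_id=3 -> matches Nate
  - ticket 8 (Off by one): agent_id=3 -> matches Nate
  - ticket 9 (Stale cache): agent_id=NULL, no match -> kept with NULL
All 9 rows appear; 2 have NULL agent.

SQL:
SELECT a.title, b.name AS agent
FROM tickets a
LEFT JOIN agents b ON a.agent_id = b.id

Result:
title          | agent 
---------------+-------
Race condition | Olivia
Crash on save  | NULL  
Memory leak    | Nate  
Login fails    | Nate  
Slow page load | Olivia
Null pointer   | Julia 
Wrong timezone | Nate  
Off by one     | Nate  
Stale cache    | NULL  


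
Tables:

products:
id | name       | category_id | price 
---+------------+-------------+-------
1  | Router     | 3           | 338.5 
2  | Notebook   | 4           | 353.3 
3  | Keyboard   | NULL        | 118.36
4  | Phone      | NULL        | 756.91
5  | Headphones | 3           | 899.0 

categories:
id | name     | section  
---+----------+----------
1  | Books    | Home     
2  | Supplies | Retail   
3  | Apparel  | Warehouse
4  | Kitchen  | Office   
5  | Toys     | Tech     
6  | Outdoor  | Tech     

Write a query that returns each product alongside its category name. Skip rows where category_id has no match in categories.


INNER JOIN keeps only products rows whose category_id matches an id in categories. Walk through each product:
  - product 1 (Router): category_id=3 -> matches Apparel
  - product 2 (Notebook): category_id=4 -> matches Kitchen
  - product 3 (Keyboard): category_id=NULL, no match -> dropped
  - product 4 (Phone): category_id=NULL, no match -> dropped
  - product 5 (Headphones): category_id=3 -> matches Apparel
So 2 of 5 rows are dropped.

SQL:
SELECT a.name, b.name AS category
FROM products a
INNER JOIN categories b ON a.category_id = b.id

Result:
name       | category
-----------+---------
Router     | Apparel 
Notebook   | Kitchen 
Headphones | Apparel 


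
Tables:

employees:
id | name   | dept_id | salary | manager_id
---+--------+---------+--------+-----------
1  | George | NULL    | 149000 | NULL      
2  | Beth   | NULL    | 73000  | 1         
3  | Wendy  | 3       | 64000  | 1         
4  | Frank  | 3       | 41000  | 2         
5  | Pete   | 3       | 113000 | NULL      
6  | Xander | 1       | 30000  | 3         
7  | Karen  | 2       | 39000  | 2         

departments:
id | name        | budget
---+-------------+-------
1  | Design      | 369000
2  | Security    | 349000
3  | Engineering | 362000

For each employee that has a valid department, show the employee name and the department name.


INNER JOIN keeps only employees rows whose dept_id matches an id in departments. Walk through each employee:
  - employee 1 (George): dept_id=NULL, no match -> dropped
  - employee 2 (Beth): dept_id=NULL, no match -> dropped
  - employee 3 (Wendy): dept_id=3 -> matches Engineering
  - employee 4 (Frank): dept_id=3 -> matches Engineering
  - employee 5 (Pete): dept_id=3 -> matches Engineering
  - employee 6 (Xander): dept_id=1 -> matches Design
  - employee 7 (Karen): dept_id=2 -> matches Security
So 2 of 7 rows are dropped.

SQL:
SELECT a.name, b.name AS department
FROM employees a
INNER JOIN departments b ON a.dept_id = b.id

Result:
name   | department 
-------+------------
Wendy  | Engineering
Frank  | Engineering
Pete   | Engineering
Xander | Design     
Karen  | Security   


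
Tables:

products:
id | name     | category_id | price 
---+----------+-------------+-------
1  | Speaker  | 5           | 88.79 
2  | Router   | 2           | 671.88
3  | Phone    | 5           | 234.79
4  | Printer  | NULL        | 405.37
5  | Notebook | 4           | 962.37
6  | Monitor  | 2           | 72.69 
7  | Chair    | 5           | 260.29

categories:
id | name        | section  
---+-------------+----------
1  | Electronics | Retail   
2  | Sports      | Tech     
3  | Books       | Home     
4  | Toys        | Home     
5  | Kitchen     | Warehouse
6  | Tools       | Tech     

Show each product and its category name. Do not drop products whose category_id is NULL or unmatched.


LEFT JOIN keeps every row from products (the left table); where category_id has no match in categories, the category columns become NULL. Walk through each product:
  - product 1 (Speaker): category_id=5 -> matches Kitchen
  - product 2 (Router): category_id=2 -> matches Sports
  - product 3 (Phone): category_id=5 -> matches Kitchen
  - product 4 (Printer): category_id=NULL, no match -> kept with NULL
  - product 5 (Notebook): category_id=4 -> matches Toys
  - product 6 (Monitor): category_id=2 -> matches Sports
  - product 7 (Chair): category_id=5 -> matches Kitchen
All 7 rows appear; 1 has NULL category.

SQL:
SELECT a.name, b.name AS category
FROM products a
LEFT JOIN categories b ON a.category_id = b.id

Result:
name     | category
---------+---------
Speaker  | Kitchen 
Router   | Sports  
Phone    | Kitchen 
Printer  | NULL    
Notebook | Toys    
Monitor  | Sports  
Chair    | Kitchen 


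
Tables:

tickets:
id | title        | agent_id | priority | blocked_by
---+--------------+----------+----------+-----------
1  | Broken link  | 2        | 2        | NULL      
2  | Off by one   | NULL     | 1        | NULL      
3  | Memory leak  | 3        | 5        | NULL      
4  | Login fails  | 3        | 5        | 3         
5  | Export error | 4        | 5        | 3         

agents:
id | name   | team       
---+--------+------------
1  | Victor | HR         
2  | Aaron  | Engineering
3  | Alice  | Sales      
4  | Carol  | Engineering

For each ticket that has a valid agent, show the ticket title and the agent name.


INNER JOIN keeps only tickets rows whose agent_id matches an id in agents. Walk through each ticket:
  - ticket 1 (Broken link): agent_id=2 -> matches Aaron
  - ticket 2 (Off by one): agent_id=NULL, no match -> dropped
  - ticket 3 (Memory leak): agent_id=3 -> matches Alice
  - ticket 4 (Login fails): agent_id=3 -> matches Alice
  - ticket 5 (Export error): agent_id=4 -> matches Carol
So 1 of 5 rows is dropped.

SQL:
SELECT a.title, b.name AS agent
FROM tickets a
INNER JOIN agents b ON a.agent_id = b.id

Result:
title        | agent
-------------+------
Broken link  | Aaron
Memory leak  | Alice
Login fails  | Alice
Export error | Carol


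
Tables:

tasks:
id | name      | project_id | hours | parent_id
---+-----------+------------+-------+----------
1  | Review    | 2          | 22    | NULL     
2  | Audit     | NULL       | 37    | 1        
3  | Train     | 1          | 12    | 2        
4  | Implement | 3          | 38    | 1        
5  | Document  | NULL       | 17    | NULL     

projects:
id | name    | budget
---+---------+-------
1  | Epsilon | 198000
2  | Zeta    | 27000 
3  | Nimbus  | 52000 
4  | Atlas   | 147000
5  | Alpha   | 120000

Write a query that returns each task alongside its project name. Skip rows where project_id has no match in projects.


INNER JOIN keeps only tasks rows whose project_id matches an id in projects. Walk through each task:
  - task 1 (Review): project_id=2 -> matches Zeta
  - task 2 (Audit): project_id=NULL, no match -> dropped
  - task 3 (Train): project_id=1 -> matches Epsilon
  - task 4 (Implement): project_id=3 -> matches Nimbus
  - task 5 (Document): project_id=NULL, no match -> dropped
So 2 of 5 rows are dropped.

SQL:
SELECT a.name, b.name AS project
FROM tasks a
INNER JOIN projects b ON a.project_id = b.id

Result:
name      | project
----------+--------
Review    | Zeta   
Train     | Epsilon
Implement | Nimbus 


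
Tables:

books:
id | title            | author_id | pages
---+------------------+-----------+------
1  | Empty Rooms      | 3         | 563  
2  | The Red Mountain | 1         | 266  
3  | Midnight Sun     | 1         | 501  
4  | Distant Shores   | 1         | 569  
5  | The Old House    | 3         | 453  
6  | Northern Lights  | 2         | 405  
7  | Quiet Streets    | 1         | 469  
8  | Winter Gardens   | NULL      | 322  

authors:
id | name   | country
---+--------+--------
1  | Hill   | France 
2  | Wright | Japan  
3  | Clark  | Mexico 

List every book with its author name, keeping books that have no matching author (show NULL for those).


LEFT JOIN keeps every row from books (the left table); where author_id has no match in authors, the author columns become NULL. Walk through each book:
  - book 1 (Empty Rooms): author_id=3 -> matches Clark
  - book 2 (The Red Mountain): author_id=1 -> matches Hill
  - book 3 (Midnight Sun): author_id=1 -> matches Hill
  - book 4 (Distant Shores): author_id=1 -> matches Hill
  - book 5 (The Old House): author_id=3 -> matches Clark
  - book 6 (Northern Lights): author_id=2 -> matches Wright
  - book 7 (Quiet Streets): author_id=1 -> matches Hill
  - book 8 (Winter Gardens): author_id=NULL, no match -> kept with NULL
All 8 rows appear; 1 has NULL author.

SQL:
SELECT a.title, b.name AS author
FROM books a
LEFT JOIN authors b ON a.author_id = b.id

Result:
title            | author
-----------------+-------
Empty Rooms      | Clark 
The Red Mountain | Hill  
Midnight Sun     | Hill  
Distant Shores   | Hill  
The Old House    | Clark 
Northern Lights  | Wright
Quiet Streets    | Hill  
Winter Gardens   | NULL  


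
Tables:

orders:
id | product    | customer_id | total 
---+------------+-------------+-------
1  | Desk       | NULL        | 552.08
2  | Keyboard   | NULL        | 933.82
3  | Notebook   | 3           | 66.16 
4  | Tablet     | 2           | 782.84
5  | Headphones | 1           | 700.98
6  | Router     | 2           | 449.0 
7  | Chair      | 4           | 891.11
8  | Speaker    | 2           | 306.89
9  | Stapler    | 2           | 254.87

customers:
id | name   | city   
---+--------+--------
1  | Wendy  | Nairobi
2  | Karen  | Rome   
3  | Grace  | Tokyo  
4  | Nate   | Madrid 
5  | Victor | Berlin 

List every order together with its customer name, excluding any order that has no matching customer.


INNER JOIN keeps only orders rows whose customer_id matches an id in customers. Walk through each order:
  - order 1 (Desk): customer_id=NULL, no match -> dropped
  - order 2 (Keyboard): customer_id=NULL, no match -> dropped
  - order 3 (Notebook): customer_id=3 -> matches Grace
  - order 4 (Tablet): customer_id=2 -> matches Karen
  - order 5 (Headphones): customer_id=1 -> matches Wendy
  - order 6 (Router): customer_id=2 -> matches Karen
  - order 7 (Chair): customer_id=4 -> matches Nate
  - order 8 (Speaker): customer_id=2 -> matches Karen
  - order 9 (Stapler): customer_id=2 -> matches Karen
So 2 of 9 rows are dropped.

SQL:
SELECT a.product, b.name AS customer
FROM orders a
INNER JOIN customers b ON a.customer_id = b.id

Result:
product    | customer
-----------+---------
Notebook   | Grace   
Tablet     | Karen   
Headphones | Wendy   
Router     | Karen   
Chair      | Nate    
Speaker    | Karen   
Stapler    | Karen   


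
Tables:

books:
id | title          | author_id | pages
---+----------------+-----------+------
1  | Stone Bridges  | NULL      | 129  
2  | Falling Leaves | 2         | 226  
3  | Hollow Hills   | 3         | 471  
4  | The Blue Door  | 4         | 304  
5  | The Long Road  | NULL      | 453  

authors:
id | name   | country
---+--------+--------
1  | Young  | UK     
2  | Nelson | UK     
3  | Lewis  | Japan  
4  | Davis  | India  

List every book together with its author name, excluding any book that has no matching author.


INNER JOIN keeps only books rows whose author_id matches an id in authors. Walk through each book:
  - book 1 (Stone Bridges): author_id=NULL, no match -> dropped
  - book 2 (Falling Leaves): author_id=2 -> matches Nelson
  - book 3 (Hollow Hills): author_id=3 -> matches Lewis
  - book 4 (The Blue Door): author_id=4 -> matches Davis
  - book 5 (The Long Road): author_id=NULL, no match -> dropped
So 2 of 5 rows are dropped.

SQL:
SELECT a.title, b.name AS author
FROM books a
INNER JOIN authors b ON a.author_id = b.id

Result:
title          | author
---------------+-------
Falling Leaves | Nelson
Hollow Hills   | Lewis 
The Blue Door  | Davis 


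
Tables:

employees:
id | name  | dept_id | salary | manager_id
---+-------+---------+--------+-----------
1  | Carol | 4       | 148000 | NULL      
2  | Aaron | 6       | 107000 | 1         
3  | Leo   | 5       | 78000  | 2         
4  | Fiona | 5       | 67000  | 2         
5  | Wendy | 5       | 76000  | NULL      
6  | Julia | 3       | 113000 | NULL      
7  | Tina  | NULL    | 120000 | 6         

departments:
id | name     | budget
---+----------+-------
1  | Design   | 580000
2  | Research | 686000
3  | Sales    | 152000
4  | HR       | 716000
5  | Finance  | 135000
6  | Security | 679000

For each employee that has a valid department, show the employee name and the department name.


INNER JOIN keeps only employees rows whose dept_id matches an id in departments. Walk through each employee:
  - employee 1 (Carol): dept_id=4 -> matches HR
  - employee 2 (Aaron): dept_id=6 -> matches Security
  - employee 3 (Leo): dept_id=5 -> matches Finance
  - employee 4 (Fiona): dept_id=5 -> matches Finance
  - employee 5 (Wendy): dept_id=5 -> matches Finance
  - employee 6 (Julia): dept_id=3 -> matches Sales
  - employee 7 (Tina): dept_id=NULL, no match -> dropped
So 1 of 7 rows is dropped.

SQL:
SELECT a.name, b.name AS department
FROM employees a
INNER JOIN departments b ON a.dept_id = b.id

Result:
name  | department
------+-----------
Carol | HR        
Aaron | Security  
Leo   | Finance   
Fiona | Finance   
Wendy | Finance   
Julia | Sales     


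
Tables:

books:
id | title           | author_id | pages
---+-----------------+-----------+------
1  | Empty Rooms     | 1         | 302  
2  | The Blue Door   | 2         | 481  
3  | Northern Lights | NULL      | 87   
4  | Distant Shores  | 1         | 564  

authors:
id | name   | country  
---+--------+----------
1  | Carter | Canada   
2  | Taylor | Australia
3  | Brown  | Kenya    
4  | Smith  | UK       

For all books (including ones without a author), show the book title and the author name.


LEFT JOIN keeps every row from books (the left table); where author_id has no match in authors, the author columns become NULL. Walk through each book:
  - book 1 (Empty Rooms): author_id=1 -> matches Carter
  - book 2 (The Blue Door): author_id=2 -> matches Taylor
  - book 3 (Northern Lights): author_id=NULL, no match -> kept with NULL
  - book 4 (Distant Shores): author_id=1 -> matches Carter
All 4 rows appear; 1 has NULL author.

SQL:
SELECT a.title, b.name AS author
FROM books a
LEFT JOIN authors b ON a.author_id = b.id

Result:
title           | author
----------------+-------
Empty Rooms     | Carter
The Blue Door   | Taylor
Northern Lights | NULL  
Distant Shores  | Carter


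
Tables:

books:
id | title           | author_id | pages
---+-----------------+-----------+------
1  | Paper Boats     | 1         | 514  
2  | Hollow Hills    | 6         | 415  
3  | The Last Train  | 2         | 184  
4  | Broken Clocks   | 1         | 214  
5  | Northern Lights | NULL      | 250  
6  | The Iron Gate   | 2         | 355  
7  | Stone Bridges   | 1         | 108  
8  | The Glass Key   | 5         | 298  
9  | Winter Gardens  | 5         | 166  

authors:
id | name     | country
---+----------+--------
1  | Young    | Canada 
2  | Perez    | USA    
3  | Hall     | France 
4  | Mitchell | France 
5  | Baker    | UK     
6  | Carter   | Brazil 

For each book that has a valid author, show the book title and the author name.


INNER JOIN keeps only books rows whose author_id matches an id in authors. Walk through each book:
  - book 1 (Paper Boats): author_id=1 -> matches Young
  - book 2 (Hollow Hills): author_id=6 -> matches Carter
  - book 3 (The Last Train): author_id=2 -> matches Perez
  - book 4 (Broken Clocks): author_id=1 -> matches Young
  - book 5 (Northern Lights): author_id=NULL, no match -> dropped
  - book 6 (The Iron Gate): author_id=2 -> matches Perez
  - book 7 (Stone Bridges): author_id=1 -> matches Young
  - book 8 (The Glass Key): author_id=5 -> matches Baker
  - book 9 (Winter Gardens): author_id=5 -> matches Baker
So 1 of 9 rows is dropped.

SQL:
SELECT a.title, b.name AS author
FROM books a
INNER JOIN authors b ON a.author_id = b.id

Result:
title          | author
---------------+-------
Paper Boats    | Young 
Hollow Hills   | Carter
The Last Train | Perez 
Broken Clocks  | Young 
The Iron Gate  | Perez 
Stone Bridges  | Young 
The Glass Key  | Baker 
Winter Gardens | Baker 


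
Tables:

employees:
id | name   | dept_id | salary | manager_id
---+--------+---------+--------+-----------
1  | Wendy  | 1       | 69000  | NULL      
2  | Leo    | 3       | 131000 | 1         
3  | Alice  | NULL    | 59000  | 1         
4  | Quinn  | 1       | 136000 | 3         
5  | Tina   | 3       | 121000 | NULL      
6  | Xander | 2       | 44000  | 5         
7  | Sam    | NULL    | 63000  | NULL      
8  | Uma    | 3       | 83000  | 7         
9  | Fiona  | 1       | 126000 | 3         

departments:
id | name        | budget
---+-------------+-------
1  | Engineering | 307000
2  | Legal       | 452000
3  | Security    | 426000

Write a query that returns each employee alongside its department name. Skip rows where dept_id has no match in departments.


INNER JOIN keeps only employees rows whose dept_id matches an id in departments. Walk through each employee:
  - employee 1 (Wendy): dept_id=1 -> matches Engineering
  - employee 2 (Leo): dept_id=3 -> matches Security
  - employee 3 (Alice): dept_id=NULL, no match -> dropped
  - employee 4 (Quinn): dept_id=1 -> matches Engineering
  - employee 5 (Tina): dept_id=3 -> matches Security
  - employee 6 (Xander): dept_id=2 -> matches Legal
  - employee 7 (Sam): dept_id=NULL, no match -> dropped
  - employee 8 (Uma): dept_id=3 -> matches Security
  - employee 9 (Fiona): dept_id=1 -> matches Engineering
So 2 of 9 rows are dropped.

SQL:
SELECT a.name, b.name AS department
FROM employees a
INNER JOIN departments b ON a.dept_id = b.id

Result:
name   | department 
-------+------------
Wendy  | Engineering
Leo    | Security   
Quinn  | Engineering
Tina   | Security   
Xander | Legal      
Uma    | Security   
Fiona  | Engineering


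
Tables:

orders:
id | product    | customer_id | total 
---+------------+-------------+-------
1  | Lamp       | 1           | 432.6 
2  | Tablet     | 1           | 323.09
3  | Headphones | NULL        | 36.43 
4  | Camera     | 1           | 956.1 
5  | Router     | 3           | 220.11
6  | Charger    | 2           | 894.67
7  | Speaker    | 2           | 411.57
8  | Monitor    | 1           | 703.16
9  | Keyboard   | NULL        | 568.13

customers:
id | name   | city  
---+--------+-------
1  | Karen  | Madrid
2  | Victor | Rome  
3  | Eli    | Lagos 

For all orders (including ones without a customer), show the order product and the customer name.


LEFT JOIN keeps every row from orders (the left table); where customer_id has no match in customers, the customer columns become NULL. Walk through each order:
  - order 1 (Lamp): customer_id=1 -> matches Karen
  - order 2 (Tablet): customer_id=1 -> matches Karen
  - order 3 (Headphones): customer_id=NULL, no match -> kept with NULL
  - order 4 (Camera): customer_id=1 -> matches Karen
  - order 5 (Router): customer_id=3 -> matches Eli
  - order 6 (Charger): customer_id=2 -> matches Victor
  - order 7 (Speaker): customer_id=2 -> matches Victor
  - order 8 (Monitor): customer_id=1 -> matches Karen
  - order 9 (Keyboard): customer_id=NULL, no match -> kept with NULL
All 9 rows appear; 2 have NULL customer.

SQL:
SELECT a.product, b.name AS customer
FROM orders a
LEFT JOIN customers b ON a.customer_id = b.id

Result:
product    | customer
-----------+---------
Lamp       | Karen   
Tablet     | Karen   
Headphones | NULL    
Camera     | Karen   
Router     | Eli     
Charger    | Victor  
Speaker    | Victor  
Monitor    | Karen   
Keyboard   | NULL    


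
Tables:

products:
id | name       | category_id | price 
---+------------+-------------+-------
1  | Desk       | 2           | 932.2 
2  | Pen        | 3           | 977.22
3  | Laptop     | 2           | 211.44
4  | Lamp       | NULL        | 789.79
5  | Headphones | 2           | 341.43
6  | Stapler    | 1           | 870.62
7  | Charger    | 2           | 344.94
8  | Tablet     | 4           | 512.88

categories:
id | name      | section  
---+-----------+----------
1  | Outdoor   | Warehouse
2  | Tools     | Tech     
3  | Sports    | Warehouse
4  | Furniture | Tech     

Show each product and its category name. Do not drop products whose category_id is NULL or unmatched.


LEFT JOIN keeps every row from products (the left table); where category_id has no match in categories, the category columns become NULL. Walk through each product:
  - product 1 (Desk): category_id=2 -> matches Tools
  - product 2 (Pen): category_id=3 -> matches Sports
  - product 3 (Laptop): category_id=2 -> matches Tools
  - product 4 (Lamp): category_id=NULL, no match -> kept with NULL
  - product 5 (Headphones): category_id=2 -> matches Tools
  - product 6 (Stapler): category_id=1 -> matches Outdoor
  - product 7 (Charger): category_id=2 -> matches Tools
  - product 8 (Tablet): category_id=4 -> matches Furniture
All 8 rows appear; 1 has NULL category.

SQL:
SELECT a.name, b.name AS category
FROM products a
LEFT JOIN categories b ON a.category_id = b.id

Result:
name       | category 
-----------+----------
Desk       | Tools    
Pen        | Sports   
Laptop     | Tools    
Lamp       | NULL     
Headphones | Tools    
Stapler    | Outdoor  
Charger    | Tools    
Tablet     | Furniture


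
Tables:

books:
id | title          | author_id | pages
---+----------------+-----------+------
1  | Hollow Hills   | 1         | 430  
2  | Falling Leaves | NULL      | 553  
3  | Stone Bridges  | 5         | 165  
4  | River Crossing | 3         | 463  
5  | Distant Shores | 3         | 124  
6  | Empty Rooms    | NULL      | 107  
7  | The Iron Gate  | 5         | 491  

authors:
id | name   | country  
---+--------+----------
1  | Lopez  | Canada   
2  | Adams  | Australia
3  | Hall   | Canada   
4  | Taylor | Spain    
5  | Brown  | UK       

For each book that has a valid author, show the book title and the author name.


INNER JOIN keeps only books rows whose author_id matches an id in authors. Walk through each book:
  - book 1 (Hollow Hills): author_id=1 -> matches Lopez
  - book 2 (Falling Leaves): author_id=NULL, no match -> dropped
  - book 3 (Stone Bridges): author_id=5 -> matches Brown
  - book 4 (River Crossing): author_id=3 -> matches Hall
  - book 5 (Distant Shores): author_id=3 -> matches Hall
  - book 6 (Empty Rooms): author_id=NULL, no match -> dropped
  - book 7 (The Iron Gate): author_id=5 -> matches Brown
So 2 of 7 rows are dropped.

SQL:
SELECT a.title, b.name AS author
FROM books a
INNER JOIN authors b ON a.author_id = b.id

Result:
title          | author
---------------+-------
Hollow Hills   | Lopez 
Stone Bridges  | Brown 
River Crossing | Hall  
Distant Shores | Hall  
The Iron Gate  | Brown 
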